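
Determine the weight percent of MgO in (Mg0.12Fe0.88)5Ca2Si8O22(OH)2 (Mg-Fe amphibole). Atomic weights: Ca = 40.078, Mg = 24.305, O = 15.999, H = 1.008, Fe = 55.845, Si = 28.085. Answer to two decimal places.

2.54 wt%

Formula mass = 951.129 g/mol.
0.60 Mg → 0.6000 mol MgO per formula unit; M(MgO) = 40.304, so MgO mass = 24.182 g.
24.182/951.129 × 100 = 2.54 wt%.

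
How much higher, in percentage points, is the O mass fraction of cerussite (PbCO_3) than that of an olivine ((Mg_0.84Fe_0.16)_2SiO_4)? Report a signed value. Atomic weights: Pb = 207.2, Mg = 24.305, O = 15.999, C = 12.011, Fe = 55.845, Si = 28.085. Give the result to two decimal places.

O in PbCO_3: molar mass 267.208 g/mol; 3×15.999 = 47.997 g → 17.96 wt%.
O in (Mg_0.84Fe_0.16)_2SiO_4: molar mass 150.784 g/mol; 4×15.999 = 63.996 g → 42.44 wt%.
Difference = 17.96 − 42.44 = -24.48 percentage points.

-24.48 percentage points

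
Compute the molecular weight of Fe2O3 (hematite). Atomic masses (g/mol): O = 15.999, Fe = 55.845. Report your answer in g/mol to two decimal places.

The formula mass is the sum 2×55.845 + 3×15.999.

159.69 g/mol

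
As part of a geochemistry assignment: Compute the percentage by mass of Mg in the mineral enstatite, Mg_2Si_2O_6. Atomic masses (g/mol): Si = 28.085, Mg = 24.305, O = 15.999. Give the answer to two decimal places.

24.21 weight percent

Molar mass of Mg_2Si_2O_6: 2*24.305 + 2*28.085 + 6*15.999 = 200.774 g/mol.
Mass of Mg per formula unit: 2 × 24.305 = 48.610 g.
Weight fraction Mg = 48.610 / 200.774 = 0.2421.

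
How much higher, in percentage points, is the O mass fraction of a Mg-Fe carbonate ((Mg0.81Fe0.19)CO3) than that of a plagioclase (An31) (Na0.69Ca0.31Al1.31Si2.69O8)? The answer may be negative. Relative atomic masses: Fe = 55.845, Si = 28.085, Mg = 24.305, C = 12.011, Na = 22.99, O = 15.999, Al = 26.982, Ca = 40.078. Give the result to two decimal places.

5.24 percentage points

O in (Mg0.81Fe0.19)CO3: molar mass 90.306 g/mol; 3×15.999 = 47.997 g → 53.15 wt%.
O in Na0.69Ca0.31Al1.31Si2.69O8: molar mass 267.174 g/mol; 8×15.999 = 127.992 g → 47.91 wt%.
Difference = 53.15 − 47.91 = 5.24 percentage points.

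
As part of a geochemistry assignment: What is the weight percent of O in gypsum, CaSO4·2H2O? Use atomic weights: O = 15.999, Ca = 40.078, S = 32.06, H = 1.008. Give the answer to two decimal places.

55.76 weight percent

M(CaSO4·2H2O) = 172.164 g/mol.
O contributes 6 × 15.999 = 95.994 g per mole.
95.994/172.164 = 0.5576 → 55.76%.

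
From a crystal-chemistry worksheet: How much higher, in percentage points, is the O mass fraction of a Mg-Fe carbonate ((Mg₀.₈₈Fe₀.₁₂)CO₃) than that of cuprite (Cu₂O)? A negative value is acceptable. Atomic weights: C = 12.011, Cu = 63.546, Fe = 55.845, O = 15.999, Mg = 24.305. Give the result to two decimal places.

43.30 percentage points

First mineral: 47.997 g O in 88.098 g formula = 54.48 wt% O.
Second mineral: 15.999 g O in 143.091 g formula = 11.18 wt% O.
54.48% − 11.18% gives a difference of 43.30 percentage points.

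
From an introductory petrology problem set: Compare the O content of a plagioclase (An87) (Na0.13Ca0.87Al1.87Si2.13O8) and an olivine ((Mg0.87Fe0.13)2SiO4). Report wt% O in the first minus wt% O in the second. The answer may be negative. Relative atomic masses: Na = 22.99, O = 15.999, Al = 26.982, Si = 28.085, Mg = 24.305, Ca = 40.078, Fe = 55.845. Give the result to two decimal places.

M(Na0.13Ca0.87Al1.87Si2.13O8) = 276.126 g/mol, so wt% O = 127.992/276.126 × 100 = 46.35%.
M((Mg0.87Fe0.13)2SiO4) = 148.891 g/mol, so wt% O = 63.996/148.891 × 100 = 42.98%.
46.35 − 42.98 = 3.37 pp.

3.37 percentage points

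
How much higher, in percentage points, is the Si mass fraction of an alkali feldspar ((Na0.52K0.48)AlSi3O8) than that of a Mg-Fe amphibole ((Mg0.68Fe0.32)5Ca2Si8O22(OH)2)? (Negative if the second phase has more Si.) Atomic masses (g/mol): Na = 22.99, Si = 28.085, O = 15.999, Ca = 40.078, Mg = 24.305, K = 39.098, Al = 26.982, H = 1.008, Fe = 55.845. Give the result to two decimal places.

5.17 percentage points

Si in (Na0.52K0.48)AlSi3O8: molar mass 269.951 g/mol; 3×28.085 = 84.255 g → 31.21 wt%.
Si in (Mg0.68Fe0.32)5Ca2Si8O22(OH)2: molar mass 862.817 g/mol; 8×28.085 = 224.680 g → 26.04 wt%.
Difference = 31.21 − 26.04 = 5.17 percentage points.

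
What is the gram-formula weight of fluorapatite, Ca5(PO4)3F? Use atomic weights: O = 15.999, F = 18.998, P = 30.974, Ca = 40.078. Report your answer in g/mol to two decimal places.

504.30 g/mol

Ca: 5 × 40.078 = 200.3900
P: 3 × 30.974 = 92.9220
O: 12 × 15.999 = 191.9880
F: 1 × 18.998 = 18.9980
Summing the contributions gives the formula mass.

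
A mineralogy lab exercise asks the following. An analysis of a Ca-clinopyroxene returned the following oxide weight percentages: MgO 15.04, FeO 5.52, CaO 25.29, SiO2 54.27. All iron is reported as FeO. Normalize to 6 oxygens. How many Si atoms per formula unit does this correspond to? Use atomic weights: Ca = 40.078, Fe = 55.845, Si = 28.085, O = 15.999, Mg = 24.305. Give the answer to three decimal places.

2.002 Si apfu

MgO: 15.04/40.304 = 0.37316 mol → 0.37316 mol Mg, 0.37316 mol O.
FeO: 5.52/71.844 = 0.07683 mol → 0.07683 mol Fe, 0.07683 mol O.
CaO: 25.29/56.077 = 0.45099 mol → 0.45099 mol Ca, 0.45099 mol O.
SiO2: 54.27/60.083 = 0.90325 mol → 0.90325 mol Si, 1.80650 mol O.
Total oxygen = 2.70748 mol. Normalization factor = 6/2.70748 = 2.21608.
Si per 6 O = 0.90325 × 2.21608 = 2.002.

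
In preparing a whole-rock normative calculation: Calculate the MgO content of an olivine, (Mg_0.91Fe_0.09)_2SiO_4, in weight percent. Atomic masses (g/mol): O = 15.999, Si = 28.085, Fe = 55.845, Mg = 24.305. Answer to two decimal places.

50.12 wt%

Molar mass of (Mg_0.91Fe_0.09)_2SiO_4 = 1.82·24.305 + 0.18·55.845 + 1·28.085 + 4·15.999 = 146.368 g/mol.
Each formula unit contains 1.82 Mg, equivalent to 1.82/1 = 1.8200 mol MgO.
M(MgO) = 1×24.305 + 1×15.999 = 40.304 g/mol.
Mass of MgO per formula unit = 1.8200 × 40.304 = 73.353 g.
MgO wt% = 73.353 / 146.368 × 100 = 50.12%.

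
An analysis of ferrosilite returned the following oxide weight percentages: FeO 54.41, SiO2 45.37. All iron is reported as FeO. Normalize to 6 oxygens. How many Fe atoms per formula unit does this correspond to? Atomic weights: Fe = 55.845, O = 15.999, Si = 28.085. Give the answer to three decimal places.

2.004 Fe apfu

54.41 wt% FeO ÷ 71.844 g/mol = 0.75734 mol, giving 0.75734 Fe and 0.75734 O.
45.37 wt% SiO2 ÷ 60.083 g/mol = 0.75512 mol, giving 0.75512 Si and 1.51024 O.
Oxygen sums to 2.26758; scaling by 6/2.26758 = 2.64599 puts the formula on 6 O.
Fe: 0.75734 × 2.64599 = 2.004 atoms per formula unit.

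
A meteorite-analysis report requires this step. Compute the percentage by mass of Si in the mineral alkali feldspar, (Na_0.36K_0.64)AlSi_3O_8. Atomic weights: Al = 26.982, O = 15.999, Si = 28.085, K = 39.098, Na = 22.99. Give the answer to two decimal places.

30.92 mass %

Molar mass of (Na_0.36K_0.64)AlSi_3O_8: 0.36*22.99 + 0.64*39.098 + 1*26.982 + 3*28.085 + 8*15.999 = 272.528 g/mol.
Mass of Si per formula unit: 3 × 28.085 = 84.255 g.
Weight fraction Si = 84.255 / 272.528 = 0.3092.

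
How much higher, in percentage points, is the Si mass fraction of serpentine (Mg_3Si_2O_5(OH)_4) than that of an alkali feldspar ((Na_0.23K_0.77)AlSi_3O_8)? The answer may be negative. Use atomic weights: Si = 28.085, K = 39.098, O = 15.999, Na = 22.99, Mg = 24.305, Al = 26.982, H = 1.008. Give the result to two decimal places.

M(Mg_3Si_2O_5(OH)_4) = 277.108 g/mol, so wt% Si = 56.170/277.108 × 100 = 20.27%.
M((Na_0.23K_0.77)AlSi_3O_8) = 274.622 g/mol, so wt% Si = 84.255/274.622 × 100 = 30.68%.
20.27 − 30.68 = -10.41 pp.

-10.41 percentage points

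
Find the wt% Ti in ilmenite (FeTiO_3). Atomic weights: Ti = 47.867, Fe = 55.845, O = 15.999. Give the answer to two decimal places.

Molar mass of FeTiO_3: 1×55.845 + 1×47.867 + 3×15.999 = 151.709 g/mol.
Mass of Ti per formula unit: 1 × 47.867 = 47.867 g.
Weight fraction Ti = 47.867 / 151.709 = 0.3155.

31.55 mass %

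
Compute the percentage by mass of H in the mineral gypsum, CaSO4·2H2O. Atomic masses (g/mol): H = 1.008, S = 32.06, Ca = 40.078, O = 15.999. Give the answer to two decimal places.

2.34 mass %

Molar mass of CaSO4·2H2O: 1×40.078 + 1×32.06 + 6×15.999 + 4×1.008 = 172.164 g/mol.
Mass of H per formula unit: 4 × 1.008 = 4.032 g.
Weight fraction H = 4.032 / 172.164 = 0.0234.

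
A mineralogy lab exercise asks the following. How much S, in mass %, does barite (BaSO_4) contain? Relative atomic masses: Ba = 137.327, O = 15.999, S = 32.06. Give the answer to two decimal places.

M(BaSO_4) = 233.383 g/mol.
S contributes 1 × 32.06 = 32.060 g per mole.
32.060/233.383 = 0.1374 → 13.74%.

13.74 mass %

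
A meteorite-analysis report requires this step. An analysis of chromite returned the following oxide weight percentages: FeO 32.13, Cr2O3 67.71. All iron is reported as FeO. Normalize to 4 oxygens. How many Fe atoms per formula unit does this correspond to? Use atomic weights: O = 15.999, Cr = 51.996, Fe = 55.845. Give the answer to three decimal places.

1.003 Fe apfu

FeO: 32.13/71.844 = 0.44722 mol → 0.44722 mol Fe, 0.44722 mol O.
Cr2O3: 67.71/151.989 = 0.44549 mol → 0.89098 mol Cr, 1.33647 mol O.
Total oxygen = 1.78369 mol. Normalization factor = 4/1.78369 = 2.24254.
Fe per 4 O = 0.44722 × 2.24254 = 1.003.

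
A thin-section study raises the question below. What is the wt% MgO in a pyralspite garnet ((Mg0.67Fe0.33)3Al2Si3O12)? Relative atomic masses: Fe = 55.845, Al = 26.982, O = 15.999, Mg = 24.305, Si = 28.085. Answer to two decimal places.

Formula mass = 434.347 g/mol.
2.01 Mg → 2.0100 mol MgO per formula unit; M(MgO) = 40.304, so MgO mass = 81.011 g.
81.011/434.347 × 100 = 18.65 wt%.

18.65 wt%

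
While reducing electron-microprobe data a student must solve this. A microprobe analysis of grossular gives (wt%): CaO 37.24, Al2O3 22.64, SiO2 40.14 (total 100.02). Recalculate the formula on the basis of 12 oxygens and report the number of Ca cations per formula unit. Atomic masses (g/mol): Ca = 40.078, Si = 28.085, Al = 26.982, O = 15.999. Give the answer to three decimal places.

CaO: 37.24/56.077 = 0.66409 mol → 0.66409 mol Ca, 0.66409 mol O.
Al2O3: 22.64/101.961 = 0.22205 mol → 0.44410 mol Al, 0.66615 mol O.
SiO2: 40.14/60.083 = 0.66808 mol → 0.66808 mol Si, 1.33616 mol O.
Total oxygen = 2.66640 mol. Normalization factor = 12/2.66640 = 4.50045.
Ca per 12 O = 0.66409 × 4.50045 = 2.989.

2.989 Ca apfu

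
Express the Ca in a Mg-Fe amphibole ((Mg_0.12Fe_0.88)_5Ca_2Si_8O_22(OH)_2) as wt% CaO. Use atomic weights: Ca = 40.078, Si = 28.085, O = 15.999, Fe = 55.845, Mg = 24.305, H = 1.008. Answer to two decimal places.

Molar mass of (Mg_0.12Fe_0.88)_5Ca_2Si_8O_22(OH)_2 = 0.60×24.305 + 4.40×55.845 + 2×40.078 + 8×28.085 + 24×15.999 + 2×1.008 = 951.129 g/mol.
Each formula unit contains 2 Ca, equivalent to 2/1 = 2.0000 mol CaO.
M(CaO) = 1×40.078 + 1×15.999 = 56.077 g/mol.
Mass of CaO per formula unit = 2.0000 × 56.077 = 112.154 g.
CaO wt% = 112.154 / 951.129 × 100 = 11.79%.

11.79 wt%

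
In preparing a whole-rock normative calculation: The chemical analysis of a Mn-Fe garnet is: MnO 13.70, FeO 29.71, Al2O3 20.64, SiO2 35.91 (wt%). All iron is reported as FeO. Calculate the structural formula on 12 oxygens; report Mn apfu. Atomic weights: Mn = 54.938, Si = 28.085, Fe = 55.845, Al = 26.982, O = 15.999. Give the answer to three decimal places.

MnO (M=70.937): mol = 0.19313; Mn = 0.19313, O = 0.19313.
FeO (M=71.844): mol = 0.41353; Fe = 0.41353, O = 0.41353.
Al2O3 (M=101.961): mol = 0.20243; Al = 0.40486, O = 0.60729.
SiO2 (M=60.083): mol = 0.59767; Si = 0.59767, O = 1.19534.
ΣO = 2.40929; factor = 12/ΣO = 4.98072.
Mn apfu = 0.19313 × 4.98072 = 0.962.

0.962 Mn apfu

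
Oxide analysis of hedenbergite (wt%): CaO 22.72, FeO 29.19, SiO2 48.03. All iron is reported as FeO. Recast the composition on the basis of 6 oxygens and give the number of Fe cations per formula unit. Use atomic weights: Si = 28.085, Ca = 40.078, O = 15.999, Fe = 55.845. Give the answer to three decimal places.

CaO: 22.72/56.077 = 0.40516 mol → 0.40516 mol Ca, 0.40516 mol O.
FeO: 29.19/71.844 = 0.40630 mol → 0.40630 mol Fe, 0.40630 mol O.
SiO2: 48.03/60.083 = 0.79939 mol → 0.79939 mol Si, 1.59878 mol O.
Total oxygen = 2.41024 mol. Normalization factor = 6/2.41024 = 2.48938.
Fe per 6 O = 0.40630 × 2.48938 = 1.011.

1.011 Fe apfu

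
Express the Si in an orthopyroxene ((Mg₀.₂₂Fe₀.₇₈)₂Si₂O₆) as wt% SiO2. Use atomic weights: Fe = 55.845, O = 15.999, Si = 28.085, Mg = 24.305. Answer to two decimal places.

M((Mg₀.₂₂Fe₀.₇₈)₂Si₂O₆) = 249.976 g/mol; M(SiO2) = 60.083 g/mol.
Moles SiO2 per formula unit = 2 Si ÷ 1 = 2.0000.
SiO2 fraction = (2.0000 × 60.083) / 249.976 = 120.166/249.976 = 0.4807.

48.07 wt%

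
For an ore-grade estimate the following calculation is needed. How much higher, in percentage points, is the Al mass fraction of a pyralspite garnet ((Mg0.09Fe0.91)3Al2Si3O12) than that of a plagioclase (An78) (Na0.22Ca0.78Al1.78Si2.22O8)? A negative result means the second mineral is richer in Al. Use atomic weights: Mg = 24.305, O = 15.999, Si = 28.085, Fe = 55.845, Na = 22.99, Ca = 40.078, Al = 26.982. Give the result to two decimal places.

First mineral: 53.964 g Al in 489.226 g formula = 11.03 wt% Al.
Second mineral: 48.028 g Al in 274.687 g formula = 17.48 wt% Al.
11.03% − 17.48% gives a difference of -6.45 percentage points.

-6.45 percentage points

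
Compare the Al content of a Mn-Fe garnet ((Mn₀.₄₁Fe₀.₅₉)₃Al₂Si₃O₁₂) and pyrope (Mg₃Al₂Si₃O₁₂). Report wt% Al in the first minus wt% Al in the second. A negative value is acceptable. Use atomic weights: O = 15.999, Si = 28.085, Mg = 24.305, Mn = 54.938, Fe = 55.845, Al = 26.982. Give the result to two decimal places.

M((Mn₀.₄₁Fe₀.₅₉)₃Al₂Si₃O₁₂) = 496.626 g/mol, so wt% Al = 53.964/496.626 × 100 = 10.87%.
M(Mg₃Al₂Si₃O₁₂) = 403.122 g/mol, so wt% Al = 53.964/403.122 × 100 = 13.39%.
10.87 − 13.39 = -2.52 pp.

-2.52 percentage points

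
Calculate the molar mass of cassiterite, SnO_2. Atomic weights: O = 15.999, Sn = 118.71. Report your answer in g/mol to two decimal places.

150.71 g/mol

The formula mass is the sum 1×118.71 + 2×15.999.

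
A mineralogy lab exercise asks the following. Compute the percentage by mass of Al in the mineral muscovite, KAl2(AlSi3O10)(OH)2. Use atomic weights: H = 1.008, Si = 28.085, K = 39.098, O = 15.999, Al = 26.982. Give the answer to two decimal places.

Formula mass = 1·39.098 + 3·26.982 + 3·28.085 + 12·15.999 + 2·1.008 = 398.303 g/mol, of which 80.946 g is Al.
So Al makes up 80.946/398.303 = 0.2032 of the mass, i.e. 20.32%.

20.32 weight percent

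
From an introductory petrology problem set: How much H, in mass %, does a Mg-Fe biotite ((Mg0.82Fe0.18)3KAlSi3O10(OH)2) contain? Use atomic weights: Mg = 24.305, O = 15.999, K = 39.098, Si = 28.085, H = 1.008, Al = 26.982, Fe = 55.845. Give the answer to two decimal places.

0.46 mass %

Formula mass = 2.46·24.305 + 0.54·55.845 + 1·39.098 + 1·26.982 + 3·28.085 + 12·15.999 + 2·1.008 = 434.286 g/mol, of which 2.016 g is H.
So H makes up 2.016/434.286 = 0.0046 of the mass, i.e. 0.46%.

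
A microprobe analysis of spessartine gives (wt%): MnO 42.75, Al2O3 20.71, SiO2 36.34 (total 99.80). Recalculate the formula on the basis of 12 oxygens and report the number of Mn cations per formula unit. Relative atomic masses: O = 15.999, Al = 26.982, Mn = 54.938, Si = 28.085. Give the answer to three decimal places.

2.986 Mn apfu

MnO: 42.75/70.937 = 0.60265 mol → 0.60265 mol Mn, 0.60265 mol O.
Al2O3: 20.71/101.961 = 0.20312 mol → 0.40624 mol Al, 0.60936 mol O.
SiO2: 36.34/60.083 = 0.60483 mol → 0.60483 mol Si, 1.20966 mol O.
Total oxygen = 2.42167 mol. Normalization factor = 12/2.42167 = 4.95526.
Mn per 12 O = 0.60265 × 4.95526 = 2.986.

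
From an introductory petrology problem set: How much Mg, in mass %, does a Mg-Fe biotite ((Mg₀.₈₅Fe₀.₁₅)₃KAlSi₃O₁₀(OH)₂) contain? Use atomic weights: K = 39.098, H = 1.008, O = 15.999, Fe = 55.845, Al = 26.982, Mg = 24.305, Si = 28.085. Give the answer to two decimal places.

Molar mass of (Mg₀.₈₅Fe₀.₁₅)₃KAlSi₃O₁₀(OH)₂: 2.55*24.305 + 0.45*55.845 + 1*39.098 + 1*26.982 + 3*28.085 + 12*15.999 + 2*1.008 = 431.447 g/mol.
Mass of Mg per formula unit: 2.55 × 24.305 = 61.978 g.
Weight fraction Mg = 61.978 / 431.447 = 0.1437.

14.37 mass %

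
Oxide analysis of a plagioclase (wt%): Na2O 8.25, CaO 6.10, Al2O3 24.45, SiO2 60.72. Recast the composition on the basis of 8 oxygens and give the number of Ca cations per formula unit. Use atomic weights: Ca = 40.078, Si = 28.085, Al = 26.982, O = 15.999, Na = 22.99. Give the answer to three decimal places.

0.292 Ca apfu

Na2O: 8.25/61.979 = 0.13311 mol → 0.26622 mol Na, 0.13311 mol O.
CaO: 6.10/56.077 = 0.10878 mol → 0.10878 mol Ca, 0.10878 mol O.
Al2O3: 24.45/101.961 = 0.23980 mol → 0.47960 mol Al, 0.71940 mol O.
SiO2: 60.72/60.083 = 1.01060 mol → 1.01060 mol Si, 2.02120 mol O.
Total oxygen = 2.98249 mol. Normalization factor = 8/2.98249 = 2.68232.
Ca per 8 O = 0.10878 × 2.68232 = 0.292.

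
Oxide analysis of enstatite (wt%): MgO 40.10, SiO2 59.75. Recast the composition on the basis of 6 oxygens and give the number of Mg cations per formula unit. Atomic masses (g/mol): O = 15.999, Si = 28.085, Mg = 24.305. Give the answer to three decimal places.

MgO: 40.10/40.304 = 0.99494 mol → 0.99494 mol Mg, 0.99494 mol O.
SiO2: 59.75/60.083 = 0.99446 mol → 0.99446 mol Si, 1.98892 mol O.
Total oxygen = 2.98386 mol. Normalization factor = 6/2.98386 = 2.01082.
Mg per 6 O = 0.99494 × 2.01082 = 2.001.

2.001 Mg apfu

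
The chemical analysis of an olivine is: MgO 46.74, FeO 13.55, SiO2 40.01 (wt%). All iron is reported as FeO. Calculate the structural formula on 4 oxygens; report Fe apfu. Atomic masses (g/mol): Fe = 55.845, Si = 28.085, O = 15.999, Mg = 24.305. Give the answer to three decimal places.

MgO: 46.74/40.304 = 1.15969 mol → 1.15969 mol Mg, 1.15969 mol O.
FeO: 13.55/71.844 = 0.18860 mol → 0.18860 mol Fe, 0.18860 mol O.
SiO2: 40.01/60.083 = 0.66591 mol → 0.66591 mol Si, 1.33182 mol O.
Total oxygen = 2.68011 mol. Normalization factor = 4/2.68011 = 1.49248.
Fe per 4 O = 0.18860 × 1.49248 = 0.281.

0.281 Fe apfu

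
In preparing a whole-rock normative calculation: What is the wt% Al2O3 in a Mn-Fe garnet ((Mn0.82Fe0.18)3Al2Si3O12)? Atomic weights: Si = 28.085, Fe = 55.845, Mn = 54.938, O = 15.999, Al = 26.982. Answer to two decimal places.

20.58 wt%

Formula mass = 495.511 g/mol.
2 Al → 1.0000 mol Al2O3 per formula unit; M(Al2O3) = 101.961, so Al2O3 mass = 101.961 g.
101.961/495.511 × 100 = 20.58 wt%.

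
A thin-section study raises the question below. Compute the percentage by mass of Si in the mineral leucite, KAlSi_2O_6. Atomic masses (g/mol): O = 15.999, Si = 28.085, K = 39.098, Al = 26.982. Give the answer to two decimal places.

Formula mass = 1*39.098 + 1*26.982 + 2*28.085 + 6*15.999 = 218.244 g/mol, of which 56.170 g is Si.
So Si makes up 56.170/218.244 = 0.2574 of the mass, i.e. 25.74%.

25.74 wt%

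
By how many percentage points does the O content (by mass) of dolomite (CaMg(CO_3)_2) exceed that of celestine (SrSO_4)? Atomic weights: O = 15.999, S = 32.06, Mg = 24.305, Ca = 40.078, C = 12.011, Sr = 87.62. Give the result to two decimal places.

17.22 percentage points

M(CaMg(CO_3)_2) = 184.399 g/mol, so wt% O = 95.994/184.399 × 100 = 52.06%.
M(SrSO_4) = 183.676 g/mol, so wt% O = 63.996/183.676 × 100 = 34.84%.
52.06 − 34.84 = 17.22 pp.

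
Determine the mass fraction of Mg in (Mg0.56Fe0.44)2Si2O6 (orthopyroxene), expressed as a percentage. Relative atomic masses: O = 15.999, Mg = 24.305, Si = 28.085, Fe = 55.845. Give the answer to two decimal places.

M((Mg0.56Fe0.44)2Si2O6) = 228.529 g/mol.
Mg contributes 1.12 × 24.305 = 27.222 g per mole.
27.222/228.529 = 0.1191 → 11.91%.

11.91 wt%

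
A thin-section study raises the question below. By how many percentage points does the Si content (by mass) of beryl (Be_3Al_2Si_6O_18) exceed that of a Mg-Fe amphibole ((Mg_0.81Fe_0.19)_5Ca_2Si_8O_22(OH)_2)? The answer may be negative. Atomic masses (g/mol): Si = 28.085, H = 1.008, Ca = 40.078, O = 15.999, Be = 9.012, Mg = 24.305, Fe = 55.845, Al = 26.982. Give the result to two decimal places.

4.68 percentage points

M(Be_3Al_2Si_6O_18) = 537.492 g/mol, so wt% Si = 168.510/537.492 × 100 = 31.35%.
M((Mg_0.81Fe_0.19)_5Ca_2Si_8O_22(OH)_2) = 842.316 g/mol, so wt% Si = 224.680/842.316 × 100 = 26.67%.
31.35 − 26.67 = 4.68 pp.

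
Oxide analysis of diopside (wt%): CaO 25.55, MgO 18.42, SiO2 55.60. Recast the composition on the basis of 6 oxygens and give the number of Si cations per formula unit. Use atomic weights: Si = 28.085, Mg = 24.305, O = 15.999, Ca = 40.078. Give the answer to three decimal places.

2.009 Si apfu

25.55 wt% CaO ÷ 56.077 g/mol = 0.45562 mol, giving 0.45562 Ca and 0.45562 O.
18.42 wt% MgO ÷ 40.304 g/mol = 0.45703 mol, giving 0.45703 Mg and 0.45703 O.
55.60 wt% SiO2 ÷ 60.083 g/mol = 0.92539 mol, giving 0.92539 Si and 1.85078 O.
Oxygen sums to 2.76343; scaling by 6/2.76343 = 2.17121 puts the formula on 6 O.
Si: 0.92539 × 2.17121 = 2.009 atoms per formula unit.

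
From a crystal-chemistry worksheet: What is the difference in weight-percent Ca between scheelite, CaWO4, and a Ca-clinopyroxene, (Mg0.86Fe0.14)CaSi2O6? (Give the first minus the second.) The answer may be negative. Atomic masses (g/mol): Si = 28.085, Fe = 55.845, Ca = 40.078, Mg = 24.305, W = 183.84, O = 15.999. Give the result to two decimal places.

First mineral: 40.078 g Ca in 287.914 g formula = 13.92 wt% Ca.
Second mineral: 40.078 g Ca in 220.963 g formula = 18.14 wt% Ca.
13.92% − 18.14% gives a difference of -4.22 percentage points.

-4.22 percentage points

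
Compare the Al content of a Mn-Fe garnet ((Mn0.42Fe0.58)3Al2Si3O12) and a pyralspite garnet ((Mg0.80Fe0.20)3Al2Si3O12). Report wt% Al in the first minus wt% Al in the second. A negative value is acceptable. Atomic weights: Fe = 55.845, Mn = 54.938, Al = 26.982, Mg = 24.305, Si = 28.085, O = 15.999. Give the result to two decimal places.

Al in (Mn0.42Fe0.58)3Al2Si3O12: molar mass 496.599 g/mol; 2×26.982 = 53.964 g → 10.87 wt%.
Al in (Mg0.80Fe0.20)3Al2Si3O12: molar mass 422.046 g/mol; 2×26.982 = 53.964 g → 12.79 wt%.
Difference = 10.87 − 12.79 = -1.92 percentage points.

-1.92 percentage points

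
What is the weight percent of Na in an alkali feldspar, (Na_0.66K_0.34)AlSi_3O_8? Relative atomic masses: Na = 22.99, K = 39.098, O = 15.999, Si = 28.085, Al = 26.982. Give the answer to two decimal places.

5.67 wt%

Molar mass of (Na_0.66K_0.34)AlSi_3O_8: 0.66*22.99 + 0.34*39.098 + 1*26.982 + 3*28.085 + 8*15.999 = 267.696 g/mol.
Mass of Na per formula unit: 0.66 × 22.99 = 15.173 g.
Weight fraction Na = 15.173 / 267.696 = 0.0567.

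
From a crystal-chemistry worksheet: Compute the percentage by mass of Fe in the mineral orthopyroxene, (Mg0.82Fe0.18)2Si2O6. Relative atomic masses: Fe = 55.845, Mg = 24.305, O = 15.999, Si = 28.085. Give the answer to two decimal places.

M((Mg0.82Fe0.18)2Si2O6) = 212.128 g/mol.
Fe contributes 0.36 × 55.845 = 20.104 g per mole.
20.104/212.128 = 0.0948 → 9.48%.

9.48 weight percent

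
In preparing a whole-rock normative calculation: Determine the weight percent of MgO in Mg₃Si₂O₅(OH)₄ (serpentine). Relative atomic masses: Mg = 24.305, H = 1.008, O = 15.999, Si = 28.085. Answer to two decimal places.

43.63 wt%

M(Mg₃Si₂O₅(OH)₄) = 277.108 g/mol; M(MgO) = 40.304 g/mol.
Moles MgO per formula unit = 3 Mg ÷ 1 = 3.0000.
MgO fraction = (3.0000 × 40.304) / 277.108 = 120.912/277.108 = 0.4363.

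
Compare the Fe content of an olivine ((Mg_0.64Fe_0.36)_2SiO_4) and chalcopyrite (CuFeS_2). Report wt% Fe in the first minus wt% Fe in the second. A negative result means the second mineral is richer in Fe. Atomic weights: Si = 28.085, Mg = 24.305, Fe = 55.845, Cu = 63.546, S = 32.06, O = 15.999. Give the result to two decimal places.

-5.82 percentage points

Fe in (Mg_0.64Fe_0.36)_2SiO_4: molar mass 163.400 g/mol; 0.72×55.845 = 40.208 g → 24.61 wt%.
Fe in CuFeS_2: molar mass 183.511 g/mol; 1×55.845 = 55.845 g → 30.43 wt%.
Difference = 24.61 − 30.43 = -5.82 percentage points.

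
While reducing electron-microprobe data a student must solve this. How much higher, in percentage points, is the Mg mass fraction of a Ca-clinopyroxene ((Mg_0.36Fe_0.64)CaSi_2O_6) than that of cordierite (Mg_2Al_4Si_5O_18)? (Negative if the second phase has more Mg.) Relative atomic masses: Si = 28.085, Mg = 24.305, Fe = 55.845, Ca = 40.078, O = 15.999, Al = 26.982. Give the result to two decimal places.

M((Mg_0.36Fe_0.64)CaSi_2O_6) = 236.733 g/mol, so wt% Mg = 8.750/236.733 × 100 = 3.70%.
M(Mg_2Al_4Si_5O_18) = 584.945 g/mol, so wt% Mg = 48.610/584.945 × 100 = 8.31%.
3.70 − 8.31 = -4.61 pp.

-4.61 percentage points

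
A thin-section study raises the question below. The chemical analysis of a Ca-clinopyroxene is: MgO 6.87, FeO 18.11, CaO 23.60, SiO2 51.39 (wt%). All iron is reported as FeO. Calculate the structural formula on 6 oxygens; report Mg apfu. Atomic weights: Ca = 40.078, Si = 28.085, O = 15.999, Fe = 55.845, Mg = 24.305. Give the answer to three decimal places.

6.87 wt% MgO ÷ 40.304 g/mol = 0.17045 mol, giving 0.17045 Mg and 0.17045 O.
18.11 wt% FeO ÷ 71.844 g/mol = 0.25207 mol, giving 0.25207 Fe and 0.25207 O.
23.60 wt% CaO ÷ 56.077 g/mol = 0.42085 mol, giving 0.42085 Ca and 0.42085 O.
51.39 wt% SiO2 ÷ 60.083 g/mol = 0.85532 mol, giving 0.85532 Si and 1.71064 O.
Oxygen sums to 2.55401; scaling by 6/2.55401 = 2.34925 puts the formula on 6 O.
Mg: 0.17045 × 2.34925 = 0.400 atoms per formula unit.

0.400 Mg apfu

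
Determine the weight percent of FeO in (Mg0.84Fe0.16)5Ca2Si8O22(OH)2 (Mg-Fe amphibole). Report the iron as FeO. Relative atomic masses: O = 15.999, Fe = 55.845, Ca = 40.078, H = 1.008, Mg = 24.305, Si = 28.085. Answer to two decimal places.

6.86 wt%

Formula mass = 837.585 g/mol.
0.80 Fe → 0.8000 mol FeO per formula unit; M(FeO) = 71.844, so FeO mass = 57.475 g.
57.475/837.585 × 100 = 6.86 wt%.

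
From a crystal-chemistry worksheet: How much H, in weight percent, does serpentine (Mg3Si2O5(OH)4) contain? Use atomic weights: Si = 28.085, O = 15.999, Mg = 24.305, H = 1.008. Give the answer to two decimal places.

1.46 weight percent

M(Mg3Si2O5(OH)4) = 277.108 g/mol.
H contributes 4 × 1.008 = 4.032 g per mole.
4.032/277.108 = 0.0146 → 1.46%.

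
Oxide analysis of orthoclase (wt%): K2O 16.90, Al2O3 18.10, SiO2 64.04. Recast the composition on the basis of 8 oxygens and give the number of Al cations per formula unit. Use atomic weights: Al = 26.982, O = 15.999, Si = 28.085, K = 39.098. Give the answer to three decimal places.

K2O: 16.90/94.195 = 0.17942 mol → 0.35884 mol K, 0.17942 mol O.
Al2O3: 18.10/101.961 = 0.17752 mol → 0.35504 mol Al, 0.53256 mol O.
SiO2: 64.04/60.083 = 1.06586 mol → 1.06586 mol Si, 2.13172 mol O.
Total oxygen = 2.84370 mol. Normalization factor = 8/2.84370 = 2.81324.
Al per 8 O = 0.35504 × 2.81324 = 0.999.

0.999 Al apfu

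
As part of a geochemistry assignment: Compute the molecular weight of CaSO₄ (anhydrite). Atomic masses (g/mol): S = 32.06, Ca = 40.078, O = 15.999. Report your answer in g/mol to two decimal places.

136.13 g/mol

Ca: 1 × 40.078 = 40.0780
S: 1 × 32.06 = 32.0600
O: 4 × 15.999 = 63.9960
Summing the contributions gives the formula mass.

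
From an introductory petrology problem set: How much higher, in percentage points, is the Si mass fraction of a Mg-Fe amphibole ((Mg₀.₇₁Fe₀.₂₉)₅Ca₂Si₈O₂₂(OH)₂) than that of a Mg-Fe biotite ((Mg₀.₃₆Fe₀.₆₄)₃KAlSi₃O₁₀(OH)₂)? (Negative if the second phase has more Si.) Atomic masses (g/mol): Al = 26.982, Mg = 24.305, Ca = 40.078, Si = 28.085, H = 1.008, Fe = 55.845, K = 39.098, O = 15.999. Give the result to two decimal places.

8.55 percentage points

First mineral: 224.680 g Si in 858.086 g formula = 26.18 wt% Si.
Second mineral: 84.255 g Si in 477.811 g formula = 17.63 wt% Si.
26.18% − 17.63% gives a difference of 8.55 percentage points.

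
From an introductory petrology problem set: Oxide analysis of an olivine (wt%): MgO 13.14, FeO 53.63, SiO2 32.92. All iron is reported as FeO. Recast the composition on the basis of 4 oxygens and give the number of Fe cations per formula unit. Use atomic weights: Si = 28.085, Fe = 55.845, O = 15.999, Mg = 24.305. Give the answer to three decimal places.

1.377 Fe apfu

MgO (M=40.304): mol = 0.32602; Mg = 0.32602, O = 0.32602.
FeO (M=71.844): mol = 0.74648; Fe = 0.74648, O = 0.74648.
SiO2 (M=60.083): mol = 0.54791; Si = 0.54791, O = 1.09582.
ΣO = 2.16832; factor = 4/ΣO = 1.84475.
Fe apfu = 0.74648 × 1.84475 = 1.377.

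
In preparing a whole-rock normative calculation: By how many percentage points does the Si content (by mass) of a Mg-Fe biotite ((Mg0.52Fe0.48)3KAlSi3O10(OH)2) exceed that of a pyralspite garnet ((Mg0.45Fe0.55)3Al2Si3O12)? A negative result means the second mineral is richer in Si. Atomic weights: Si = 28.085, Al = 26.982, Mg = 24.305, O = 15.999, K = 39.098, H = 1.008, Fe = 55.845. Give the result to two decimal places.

First mineral: 84.255 g Si in 462.672 g formula = 18.21 wt% Si.
Second mineral: 84.255 g Si in 455.163 g formula = 18.51 wt% Si.
18.21% − 18.51% gives a difference of -0.30 percentage points.

-0.30 percentage points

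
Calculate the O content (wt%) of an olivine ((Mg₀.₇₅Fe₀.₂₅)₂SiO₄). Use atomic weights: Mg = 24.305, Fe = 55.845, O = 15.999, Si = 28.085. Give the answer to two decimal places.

40.90 wt%

Formula mass = 1.50*24.305 + 0.50*55.845 + 1*28.085 + 4*15.999 = 156.461 g/mol, of which 63.996 g is O.
So O makes up 63.996/156.461 = 0.4090 of the mass, i.e. 40.90%.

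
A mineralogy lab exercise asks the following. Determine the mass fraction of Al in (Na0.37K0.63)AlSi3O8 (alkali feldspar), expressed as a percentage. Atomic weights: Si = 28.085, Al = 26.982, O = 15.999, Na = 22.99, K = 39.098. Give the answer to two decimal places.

Molar mass of (Na0.37K0.63)AlSi3O8: 0.37·22.99 + 0.63·39.098 + 1·26.982 + 3·28.085 + 8·15.999 = 272.367 g/mol.
Mass of Al per formula unit: 1 × 26.982 = 26.982 g.
Weight fraction Al = 26.982 / 272.367 = 0.0991.

9.91 mass %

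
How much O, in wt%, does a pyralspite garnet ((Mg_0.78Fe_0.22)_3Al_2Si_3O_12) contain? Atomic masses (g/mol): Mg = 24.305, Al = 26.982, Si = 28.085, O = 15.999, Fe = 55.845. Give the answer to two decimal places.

Formula mass = 2.34×24.305 + 0.66×55.845 + 2×26.982 + 3×28.085 + 12×15.999 = 423.938 g/mol, of which 191.988 g is O.
So O makes up 191.988/423.938 = 0.4529 of the mass, i.e. 45.29%.

45.29 wt%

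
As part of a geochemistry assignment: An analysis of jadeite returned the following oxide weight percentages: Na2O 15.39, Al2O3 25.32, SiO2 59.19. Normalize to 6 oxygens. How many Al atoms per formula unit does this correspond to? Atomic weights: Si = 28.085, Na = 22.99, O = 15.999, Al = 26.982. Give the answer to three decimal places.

Na2O (M=61.979): mol = 0.24831; Na = 0.49662, O = 0.24831.
Al2O3 (M=101.961): mol = 0.24833; Al = 0.49666, O = 0.74499.
SiO2 (M=60.083): mol = 0.98514; Si = 0.98514, O = 1.97028.
ΣO = 2.96358; factor = 6/ΣO = 2.02458.
Al apfu = 0.49666 × 2.02458 = 1.006.

1.006 Al apfu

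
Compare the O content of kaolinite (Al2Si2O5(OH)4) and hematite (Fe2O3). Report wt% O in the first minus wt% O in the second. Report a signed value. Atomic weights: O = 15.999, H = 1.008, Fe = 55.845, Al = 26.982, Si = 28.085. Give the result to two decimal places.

First mineral: 143.991 g O in 258.157 g formula = 55.78 wt% O.
Second mineral: 47.997 g O in 159.687 g formula = 30.06 wt% O.
55.78% − 30.06% gives a difference of 25.72 percentage points.

25.72 percentage points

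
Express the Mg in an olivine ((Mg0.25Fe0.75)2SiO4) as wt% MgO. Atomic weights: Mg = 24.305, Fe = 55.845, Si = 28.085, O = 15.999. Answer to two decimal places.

Molar mass of (Mg0.25Fe0.75)2SiO4 = 0.50*24.305 + 1.50*55.845 + 1*28.085 + 4*15.999 = 188.001 g/mol.
Each formula unit contains 0.50 Mg, equivalent to 0.50/1 = 0.5000 mol MgO.
M(MgO) = 1×24.305 + 1×15.999 = 40.304 g/mol.
Mass of MgO per formula unit = 0.5000 × 40.304 = 20.152 g.
MgO wt% = 20.152 / 188.001 × 100 = 10.72%.

10.72 wt%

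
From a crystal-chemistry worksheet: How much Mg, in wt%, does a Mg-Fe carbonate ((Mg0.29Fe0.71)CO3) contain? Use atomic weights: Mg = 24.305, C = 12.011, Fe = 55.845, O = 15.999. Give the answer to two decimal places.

6.61 wt%

M((Mg0.29Fe0.71)CO3) = 106.706 g/mol.
Mg contributes 0.29 × 24.305 = 7.048 g per mole.
7.048/106.706 = 0.0661 → 6.61%.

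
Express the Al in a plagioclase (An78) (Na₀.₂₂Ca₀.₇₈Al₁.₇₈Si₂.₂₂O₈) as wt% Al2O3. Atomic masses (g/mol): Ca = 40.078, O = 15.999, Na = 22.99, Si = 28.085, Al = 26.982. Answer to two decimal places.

33.04 wt%

Formula mass = 274.687 g/mol.
1.78 Al → 0.8900 mol Al2O3 per formula unit; M(Al2O3) = 101.961, so Al2O3 mass = 90.745 g.
90.745/274.687 × 100 = 33.04 wt%.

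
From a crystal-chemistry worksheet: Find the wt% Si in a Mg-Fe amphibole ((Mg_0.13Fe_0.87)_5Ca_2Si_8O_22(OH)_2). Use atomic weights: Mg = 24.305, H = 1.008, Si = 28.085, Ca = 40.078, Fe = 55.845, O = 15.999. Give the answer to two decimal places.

Formula mass = 0.65·24.305 + 4.35·55.845 + 2·40.078 + 8·28.085 + 24·15.999 + 2·1.008 = 949.552 g/mol, of which 224.680 g is Si.
So Si makes up 224.680/949.552 = 0.2366 of the mass, i.e. 23.66%.

23.66 wt%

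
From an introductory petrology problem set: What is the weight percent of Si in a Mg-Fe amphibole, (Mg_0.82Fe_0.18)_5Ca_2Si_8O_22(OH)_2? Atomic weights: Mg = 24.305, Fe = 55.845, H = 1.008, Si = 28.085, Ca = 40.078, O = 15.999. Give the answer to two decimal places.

26.72 mass %

Formula mass = 4.10×24.305 + 0.90×55.845 + 2×40.078 + 8×28.085 + 24×15.999 + 2×1.008 = 840.739 g/mol, of which 224.680 g is Si.
So Si makes up 224.680/840.739 = 0.2672 of the mass, i.e. 26.72%.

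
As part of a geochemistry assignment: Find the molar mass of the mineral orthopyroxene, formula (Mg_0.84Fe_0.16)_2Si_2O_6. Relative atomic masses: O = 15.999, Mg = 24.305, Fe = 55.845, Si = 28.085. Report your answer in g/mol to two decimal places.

210.87 g/mol

M = 1.68*24.305 + 0.32*55.845 + 2*28.085 + 6*15.999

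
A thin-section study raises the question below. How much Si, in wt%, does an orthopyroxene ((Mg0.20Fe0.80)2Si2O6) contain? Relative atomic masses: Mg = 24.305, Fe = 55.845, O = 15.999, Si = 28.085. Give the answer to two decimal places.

Formula mass = 0.40×24.305 + 1.60×55.845 + 2×28.085 + 6×15.999 = 251.238 g/mol, of which 56.170 g is Si.
So Si makes up 56.170/251.238 = 0.2236 of the mass, i.e. 22.36%.

22.36 wt%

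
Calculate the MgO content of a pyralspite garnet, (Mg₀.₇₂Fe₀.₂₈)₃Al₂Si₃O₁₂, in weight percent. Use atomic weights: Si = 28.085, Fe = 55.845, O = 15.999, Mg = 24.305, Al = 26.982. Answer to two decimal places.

20.26 wt%

Formula mass = 429.616 g/mol.
2.16 Mg → 2.1600 mol MgO per formula unit; M(MgO) = 40.304, so MgO mass = 87.057 g.
87.057/429.616 × 100 = 20.26 wt%.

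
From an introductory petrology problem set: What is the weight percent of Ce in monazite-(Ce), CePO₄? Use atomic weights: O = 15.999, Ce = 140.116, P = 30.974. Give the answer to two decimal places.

Molar mass of CePO₄: 1×140.116 + 1×30.974 + 4×15.999 = 235.086 g/mol.
Mass of Ce per formula unit: 1 × 140.116 = 140.116 g.
Weight fraction Ce = 140.116 / 235.086 = 0.5960.

59.60 weight percent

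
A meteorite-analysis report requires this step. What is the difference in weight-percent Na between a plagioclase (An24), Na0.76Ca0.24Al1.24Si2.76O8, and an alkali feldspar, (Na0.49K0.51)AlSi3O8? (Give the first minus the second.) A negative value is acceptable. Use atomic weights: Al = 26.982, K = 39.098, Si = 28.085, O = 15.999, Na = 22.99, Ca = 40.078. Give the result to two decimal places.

M(Na0.76Ca0.24Al1.24Si2.76O8) = 266.055 g/mol, so wt% Na = 17.472/266.055 × 100 = 6.57%.
M((Na0.49K0.51)AlSi3O8) = 270.434 g/mol, so wt% Na = 11.265/270.434 × 100 = 4.17%.
6.57 − 4.17 = 2.40 pp.

2.40 percentage points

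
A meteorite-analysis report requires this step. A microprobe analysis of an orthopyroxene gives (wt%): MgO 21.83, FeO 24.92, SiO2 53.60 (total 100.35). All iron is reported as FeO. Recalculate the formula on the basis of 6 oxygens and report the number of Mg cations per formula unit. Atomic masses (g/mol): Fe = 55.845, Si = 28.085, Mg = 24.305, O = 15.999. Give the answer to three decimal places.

MgO: 21.83/40.304 = 0.54163 mol → 0.54163 mol Mg, 0.54163 mol O.
FeO: 24.92/71.844 = 0.34686 mol → 0.34686 mol Fe, 0.34686 mol O.
SiO2: 53.60/60.083 = 0.89210 mol → 0.89210 mol Si, 1.78420 mol O.
Total oxygen = 2.67269 mol. Normalization factor = 6/2.67269 = 2.24493.
Mg per 6 O = 0.54163 × 2.24493 = 1.216.

1.216 Mg apfu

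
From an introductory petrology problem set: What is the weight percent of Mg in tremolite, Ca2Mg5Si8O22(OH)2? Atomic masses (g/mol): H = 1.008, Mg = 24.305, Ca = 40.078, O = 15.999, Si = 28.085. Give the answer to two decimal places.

14.96 mass %

Molar mass of Ca2Mg5Si8O22(OH)2: 2·40.078 + 5·24.305 + 8·28.085 + 24·15.999 + 2·1.008 = 812.353 g/mol.
Mass of Mg per formula unit: 5 × 24.305 = 121.525 g.
Weight fraction Mg = 121.525 / 812.353 = 0.1496.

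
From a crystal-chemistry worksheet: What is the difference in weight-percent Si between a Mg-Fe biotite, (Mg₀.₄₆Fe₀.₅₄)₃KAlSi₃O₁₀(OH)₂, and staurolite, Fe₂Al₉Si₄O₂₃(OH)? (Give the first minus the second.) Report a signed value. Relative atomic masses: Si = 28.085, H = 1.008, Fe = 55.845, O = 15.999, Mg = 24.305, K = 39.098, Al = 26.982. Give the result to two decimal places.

4.80 percentage points

M((Mg₀.₄₆Fe₀.₅₄)₃KAlSi₃O₁₀(OH)₂) = 468.349 g/mol, so wt% Si = 84.255/468.349 × 100 = 17.99%.
M(Fe₂Al₉Si₄O₂₃(OH)) = 851.852 g/mol, so wt% Si = 112.340/851.852 × 100 = 13.19%.
17.99 − 13.19 = 4.80 pp.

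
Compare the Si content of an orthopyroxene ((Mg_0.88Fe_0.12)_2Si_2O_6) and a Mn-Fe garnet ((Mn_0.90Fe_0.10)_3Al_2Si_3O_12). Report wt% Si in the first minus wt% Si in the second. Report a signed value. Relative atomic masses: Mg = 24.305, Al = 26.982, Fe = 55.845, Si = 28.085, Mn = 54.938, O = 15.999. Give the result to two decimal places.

9.95 percentage points

First mineral: 56.170 g Si in 208.344 g formula = 26.96 wt% Si.
Second mineral: 84.255 g Si in 495.293 g formula = 17.01 wt% Si.
26.96% − 17.01% gives a difference of 9.95 percentage points.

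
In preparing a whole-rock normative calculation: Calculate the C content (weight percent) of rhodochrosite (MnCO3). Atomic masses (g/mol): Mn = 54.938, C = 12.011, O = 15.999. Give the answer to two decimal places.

10.45 weight percent

Formula mass = 1×54.938 + 1×12.011 + 3×15.999 = 114.946 g/mol, of which 12.011 g is C.
So C makes up 12.011/114.946 = 0.1045 of the mass, i.e. 10.45%.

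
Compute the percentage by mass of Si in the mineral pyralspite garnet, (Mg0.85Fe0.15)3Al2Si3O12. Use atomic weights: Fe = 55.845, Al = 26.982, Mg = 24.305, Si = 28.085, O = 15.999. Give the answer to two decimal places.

20.19 wt%

Molar mass of (Mg0.85Fe0.15)3Al2Si3O12: 2.55*24.305 + 0.45*55.845 + 2*26.982 + 3*28.085 + 12*15.999 = 417.315 g/mol.
Mass of Si per formula unit: 3 × 28.085 = 84.255 g.
Weight fraction Si = 84.255 / 417.315 = 0.2019.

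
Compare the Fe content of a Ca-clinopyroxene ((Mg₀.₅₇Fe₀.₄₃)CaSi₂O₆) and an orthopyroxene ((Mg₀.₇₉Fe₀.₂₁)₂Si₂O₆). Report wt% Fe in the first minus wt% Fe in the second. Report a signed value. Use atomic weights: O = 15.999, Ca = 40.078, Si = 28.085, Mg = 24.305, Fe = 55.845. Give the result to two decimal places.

M((Mg₀.₅₇Fe₀.₄₃)CaSi₂O₆) = 230.109 g/mol, so wt% Fe = 24.013/230.109 × 100 = 10.44%.
M((Mg₀.₇₉Fe₀.₂₁)₂Si₂O₆) = 214.021 g/mol, so wt% Fe = 23.455/214.021 × 100 = 10.96%.
10.44 − 10.96 = -0.52 pp.

-0.52 percentage points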